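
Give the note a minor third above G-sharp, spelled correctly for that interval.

A third above G lands on the letter B.
A minor third spans 3 semitones, so G# moves to pitch class 11. On the letter B that is B.

B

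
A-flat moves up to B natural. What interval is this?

augmented second

Counting letters A–B gives a second.
Ab→B = 3 semitones, 1 wider than the major second (2), so augmented.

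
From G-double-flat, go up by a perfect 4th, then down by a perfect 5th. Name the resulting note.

A perfect fourth up from Gbb is Cbb (letter C, 5 semitones up).
A perfect fifth down from Cbb is Fbb (letter F, 7 semitones down).

Fbb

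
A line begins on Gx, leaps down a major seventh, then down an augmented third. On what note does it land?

F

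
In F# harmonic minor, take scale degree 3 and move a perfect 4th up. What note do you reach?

Scale degree 3 of F# harmonic minor is A.
A perfect fourth (5 semitones) above A lands on the letter D, giving D.

D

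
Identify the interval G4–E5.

major sixth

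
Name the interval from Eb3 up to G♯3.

Counting letters E–F–G gives a third.
Eb→G# = 5 semitones, 1 wider than the major third (4), so augmented.

augmented third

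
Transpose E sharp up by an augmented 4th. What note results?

A fourth above E lands on the letter A.
An augmented fourth spans 6 semitones, so E# moves to pitch class 11. On the letter A that is A##.

A##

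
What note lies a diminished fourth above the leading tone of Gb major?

Bbb

The leading tone of Gb major is F.
A diminished fourth (4 semitones) above F lands on the letter B, giving Bbb.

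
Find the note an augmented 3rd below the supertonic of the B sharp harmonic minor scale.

The supertonic of B# harmonic minor is C##.
An augmented third (5 semitones) below C## lands on the letter A, giving A.

A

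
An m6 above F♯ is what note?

F up a major sixth is D, so the target letter is D.
From F#, a minor sixth is 8 semitones up: D.

D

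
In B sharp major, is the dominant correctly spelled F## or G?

F##

Each scale degree takes a distinct letter name. Degree 5 of a scale on B must use the letter F.
F## and G are enharmonically the same pitch, but only F## uses the letter F, so it is the correct spelling here.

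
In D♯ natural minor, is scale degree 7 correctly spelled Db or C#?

C#

Each scale degree takes a distinct letter name. Degree 7 of a scale on D must use the letter C.
C# and Db are enharmonically the same pitch, but only C# uses the letter C, so it is the correct spelling here.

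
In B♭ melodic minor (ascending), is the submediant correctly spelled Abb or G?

G

Each scale degree takes a distinct letter name. Degree 6 of a scale on B must use the letter G.
G and Abb are enharmonically the same pitch, but only G uses the letter G, so it is the correct spelling here.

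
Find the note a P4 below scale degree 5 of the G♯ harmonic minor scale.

Scale degree 5 of G# harmonic minor is D#.
A perfect fourth (5 semitones) below D# lands on the letter A, giving A#.

A#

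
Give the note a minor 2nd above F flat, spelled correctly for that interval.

Gbb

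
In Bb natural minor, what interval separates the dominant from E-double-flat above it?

The dominant of Bb natural minor is F.
F up to Ebb: letters F→E make it a seventh; 9 semitones makes it diminished.

diminished seventh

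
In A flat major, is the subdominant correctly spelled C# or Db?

Db

Each scale degree takes a distinct letter name. Degree 4 of a scale on A must use the letter D.
Db and C# are enharmonically the same pitch, but only Db uses the letter D, so it is the correct spelling here.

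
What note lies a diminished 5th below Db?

A fifth below D lands on the letter G.
A diminished fifth spans 6 semitones, so Db moves to pitch class 7. On the letter G that is G.

G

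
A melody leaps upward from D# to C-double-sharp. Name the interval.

Counting letters D–E–F–G–A–B–C gives a seventh.
D#→C## = 11 semitones, exactly the major seventh.

major seventh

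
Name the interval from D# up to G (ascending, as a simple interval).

diminished fourth

The letter names run D→G, a span of 3 letter steps, so the interval is some kind of fourth.
D# to G is 4 semitones. A perfect fourth is 5, so 4 makes it diminished.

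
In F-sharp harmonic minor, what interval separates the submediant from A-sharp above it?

The submediant of F# harmonic minor is D.
D up to A#: letters D→A make it a fifth; 8 semitones makes it augmented.

augmented fifth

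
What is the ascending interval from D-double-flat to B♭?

augmented sixth

Counting letters D–E–F–G–A–B gives a sixth.
Dbb→Bb = 10 semitones, 1 wider than the major sixth (9), so augmented.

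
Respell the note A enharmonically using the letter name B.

A is pitch class 9. The letter B alone is pitch class 11.
To reach pitch class 9 from B requires an offset of -2 semitones, i.e. double flat: Bbb.

Bbb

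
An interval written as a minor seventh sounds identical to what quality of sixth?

A minor seventh spans 10 semitones.
A sixth spanning 10 semitones is augmented (the major sixth is 9).

augmented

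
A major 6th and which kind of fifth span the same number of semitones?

A major sixth spans 9 semitones.
A fifth spanning 9 semitones is doubly augmented (the perfect fifth is 7).

doubly augmented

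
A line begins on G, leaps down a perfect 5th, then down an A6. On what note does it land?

A perfect fifth down from G is C (letter C, 7 semitones down).
An augmented sixth down from C is Ebb (letter E, 10 semitones down).

Ebb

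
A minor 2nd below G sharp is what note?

F##

A second below G lands on the letter F.
A minor second spans 1 semitone, so G# moves to pitch class 7. On the letter F that is F##.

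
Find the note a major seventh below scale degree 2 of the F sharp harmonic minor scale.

A

Scale degree 2 of F# harmonic minor is G#.
A major seventh (11 semitones) below G# lands on the letter A, giving A.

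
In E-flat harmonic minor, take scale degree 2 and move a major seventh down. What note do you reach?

Gb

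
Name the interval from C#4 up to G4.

diminished fifth

Counting letters C–D–E–F–G gives a fifth.
C#→G = 6 semitones, 1 narrower than the perfect fifth (7), so diminished.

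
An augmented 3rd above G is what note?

B#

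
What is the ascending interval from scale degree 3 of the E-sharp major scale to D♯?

diminished fifth

Scale degree 3 of E# major is G##.
G## up to D#: letters G→D make it a fifth; 6 semitones makes it diminished.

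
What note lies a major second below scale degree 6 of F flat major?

Cb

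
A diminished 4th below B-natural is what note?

A fourth below B lands on the letter F.
A diminished fourth spans 4 semitones, so B moves to pitch class 7. On the letter F that is F##.

F##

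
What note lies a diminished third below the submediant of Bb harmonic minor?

The submediant of Bb harmonic minor is Gb.
A diminished third (2 semitones) below Gb lands on the letter E, giving E.

E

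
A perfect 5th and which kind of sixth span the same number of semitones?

A perfect fifth spans 7 semitones.
A sixth spanning 7 semitones is diminished (the major sixth is 9).

diminished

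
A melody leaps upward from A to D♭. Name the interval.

Counting letters A–B–C–D gives a fourth.
A→Db = 4 semitones, 1 narrower than the perfect fourth (5), so diminished.

diminished fourth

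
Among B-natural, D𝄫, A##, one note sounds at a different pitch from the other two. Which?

Dbb

In 12-tone equal temperament, enharmonic equivalents share a pitch class. B is pitch class 11; Dbb is pitch class 0; A## is pitch class 11.
B and A## share pitch class 11, while Dbb is pitch class 0.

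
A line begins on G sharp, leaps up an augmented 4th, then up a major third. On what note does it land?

E##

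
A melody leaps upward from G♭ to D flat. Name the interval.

Counting letters G–A–B–C–D gives a fifth.
Gb→Db = 7 semitones, exactly the perfect fifth.

perfect fifth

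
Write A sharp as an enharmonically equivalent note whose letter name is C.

Plain C sits 2 semitones above A#, so on the letter C the same pitch needs a double flat: Cbb.

Cbb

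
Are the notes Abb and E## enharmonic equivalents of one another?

Two spellings are enharmonically equivalent only if they share a pitch class.
Here Abb → 7, E## → 6; 6 ≠ 7, so they are not.

No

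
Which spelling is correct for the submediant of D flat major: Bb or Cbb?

Bb

Each scale degree takes a distinct letter name. Degree 6 of a scale on D must use the letter B.
Bb and Cbb are enharmonically the same pitch, but only Bb uses the letter B, so it is the correct spelling here.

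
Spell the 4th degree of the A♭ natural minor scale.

The Ab natural minor scale runs Ab Bb Cb Db Eb Fb Gb.
Degree 4 is Db.

Db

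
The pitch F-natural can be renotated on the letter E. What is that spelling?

F is pitch class 5. The letter E alone is pitch class 4.
To reach pitch class 5 from E requires an offset of +1 semitone, i.e. sharp: E#.

E#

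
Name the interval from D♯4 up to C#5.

minor seventh

The letter names run D→C, a span of 6 letter steps, so the interval is some kind of seventh.
D# to C# is 10 semitones. A major seventh is 11, so 10 makes it minor.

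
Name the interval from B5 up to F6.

Counting letters B–C–D–E–F gives a fifth.
B→F = 6 semitones, 1 narrower than the perfect fifth (7), so diminished.

diminished fifth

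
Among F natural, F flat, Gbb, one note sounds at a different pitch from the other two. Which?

In 12-tone equal temperament, enharmonic equivalents share a pitch class. F is pitch class 5; Fb is pitch class 4; Gbb is pitch class 5.
F and Gbb share pitch class 5, while Fb is pitch class 4.

Fb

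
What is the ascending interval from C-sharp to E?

The letter names run C→E, a span of 2 letter steps, so the interval is some kind of third.
C# to E is 3 semitones. A major third is 4, so 3 makes it minor.

minor third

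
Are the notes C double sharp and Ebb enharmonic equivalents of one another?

Yes

C## = pitch class 2 and Ebb = pitch class 2 — the same pitch class, so they are enharmonic equivalents.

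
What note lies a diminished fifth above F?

Cb

F up a perfect fifth is C, so the target letter is C.
From F, a diminished fifth is 6 semitones up: Cb.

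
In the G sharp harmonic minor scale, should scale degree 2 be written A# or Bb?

Each scale degree takes a distinct letter name. Degree 2 of a scale on G must use the letter A.
A# and Bb are enharmonically the same pitch, but only A# uses the letter A, so it is the correct spelling here.

A#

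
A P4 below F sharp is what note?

A fourth below F lands on the letter C.
A perfect fourth spans 5 semitones, so F# moves to pitch class 1. On the letter C that is C#.

C#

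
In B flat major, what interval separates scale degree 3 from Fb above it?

diminished third

Scale degree 3 of Bb major is D.
D up to Fb: letters D→F make it a third; 2 semitones makes it diminished.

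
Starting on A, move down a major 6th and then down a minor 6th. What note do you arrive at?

A major sixth down from A is C (letter C, 9 semitones down).
A minor sixth down from C is E (letter E, 8 semitones down).

E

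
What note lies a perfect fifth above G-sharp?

G up a perfect fifth is D, so the target letter is D.
From G#, a perfect fifth is 7 semitones up: D#.

D#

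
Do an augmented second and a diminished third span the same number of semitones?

No

An augmented second spans 3 semitones; a diminished third spans 2.
The spans differ, so they are not enharmonic equivalents.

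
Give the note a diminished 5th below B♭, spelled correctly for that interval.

E

B down a perfect fifth is E, so the target letter is E.
From Bb, a diminished fifth is 6 semitones down: E.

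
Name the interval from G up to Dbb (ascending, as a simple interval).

The letter names run G→D, a span of 4 letter steps, so the interval is some kind of fifth.
G to Dbb is 5 semitones. A perfect fifth is 7, so 5 makes it doubly diminished.

doubly diminished fifth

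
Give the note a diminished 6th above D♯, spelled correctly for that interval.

Bb

D up a major sixth is B, so the target letter is B.
From D#, a diminished sixth is 7 semitones up: Bb.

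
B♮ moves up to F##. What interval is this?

The letter names run B→F, a span of 4 letter steps, so the interval is some kind of fifth.
B to F## is 8 semitones. A perfect fifth is 7, so 8 makes it augmented.

augmented fifth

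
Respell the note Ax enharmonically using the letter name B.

Plain B sits at the same pitch as A##, so on the letter B the same pitch needs a natural: B.

B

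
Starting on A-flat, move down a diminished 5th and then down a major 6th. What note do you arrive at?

F

A diminished fifth down from Ab is D (letter D, 6 semitones down).
A major sixth down from D is F (letter F, 9 semitones down).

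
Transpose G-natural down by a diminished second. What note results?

A second below G lands on the letter F.
A diminished second spans 0 semitones, so G moves to pitch class 7. On the letter F that is F##.

F##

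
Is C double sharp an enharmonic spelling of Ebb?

C## = pitch class 2 and Ebb = pitch class 2 — the same pitch class, so they are enharmonic equivalents.

Yes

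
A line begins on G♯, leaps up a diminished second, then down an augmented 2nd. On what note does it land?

A diminished second up from G# is Ab (letter A, 0 semitones up).
An augmented second down from Ab is Gbb (letter G, 3 semitones down).

Gbb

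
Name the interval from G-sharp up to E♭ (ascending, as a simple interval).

Counting letters G–A–B–C–D–E gives a sixth.
G#→Eb = 7 semitones, 2 narrower than the major sixth (9), so diminished.

diminished sixth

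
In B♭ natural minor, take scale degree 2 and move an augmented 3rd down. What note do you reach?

Scale degree 2 of Bb natural minor is C.
An augmented third (5 semitones) below C lands on the letter A, giving Abb.

Abb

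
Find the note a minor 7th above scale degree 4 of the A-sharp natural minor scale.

Scale degree 4 of A# natural minor is D#.
A minor seventh (10 semitones) above D# lands on the letter C, giving C#.

C#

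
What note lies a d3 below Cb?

C down a major third is Ab, so the target letter is A.
From Cb, a diminished third is 2 semitones down: A.

A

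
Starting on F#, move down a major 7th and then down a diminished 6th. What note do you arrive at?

A major seventh down from F# is G (letter G, 11 semitones down).
A diminished sixth down from G is B# (letter B, 7 semitones down).

B#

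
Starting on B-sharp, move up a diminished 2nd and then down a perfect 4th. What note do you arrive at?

A diminished second up from B# is C (letter C, 0 semitones up).
A perfect fourth down from C is G (letter G, 5 semitones down).

G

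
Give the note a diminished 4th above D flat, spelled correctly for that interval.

Gbb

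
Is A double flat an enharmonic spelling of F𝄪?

Yes

Abb is pitch class 7; F## is pitch class 7.
All spellings map to pitch class 7, so they are enharmonically equivalent.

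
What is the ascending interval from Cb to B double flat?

Counting letters C–D–E–F–G–A–B gives a seventh.
Cb→Bbb = 10 semitones, 1 narrower than the major seventh (11), so minor.

minor seventh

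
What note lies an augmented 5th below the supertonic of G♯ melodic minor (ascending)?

The supertonic of G# melodic minor (ascending) is A#.
An augmented fifth (8 semitones) below A# lands on the letter D, giving D.

D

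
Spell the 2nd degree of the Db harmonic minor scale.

Eb

Degree 2 takes the letter 1 step above D, which is E.
In harmonic minor, degree 2 sits 2 semitones above the tonic. Db + 2 semitones is pitch class 3, spelled on E as Eb.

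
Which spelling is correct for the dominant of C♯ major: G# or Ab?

G#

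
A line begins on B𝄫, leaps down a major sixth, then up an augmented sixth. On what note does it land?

Bb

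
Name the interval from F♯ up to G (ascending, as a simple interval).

minor second

The letter names run F→G, a span of 1 letter step, so the interval is some kind of second.
F# to G is 1 semitone. A major second is 2, so 1 makes it minor.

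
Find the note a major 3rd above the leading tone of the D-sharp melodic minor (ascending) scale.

E##

The leading tone of D# melodic minor (ascending) is C##.
A major third (4 semitones) above C## lands on the letter E, giving E##.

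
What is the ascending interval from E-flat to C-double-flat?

diminished sixth

Counting letters E–F–G–A–B–C gives a sixth.
Eb→Cbb = 7 semitones, 2 narrower than the major sixth (9), so diminished.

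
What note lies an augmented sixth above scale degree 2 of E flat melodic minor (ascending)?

D#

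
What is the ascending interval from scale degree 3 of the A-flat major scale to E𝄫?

diminished third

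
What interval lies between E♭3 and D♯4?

augmented seventh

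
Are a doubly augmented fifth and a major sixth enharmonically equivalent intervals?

Yes

A doubly augmented fifth spans 9 semitones; a major sixth spans 9.
They are enharmonically equivalent.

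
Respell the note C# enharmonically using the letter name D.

Plain D sits 1 semitone above C#, so on the letter D the same pitch needs a flat: Db.

Db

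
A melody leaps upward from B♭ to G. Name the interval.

Counting letters B–C–D–E–F–G gives a sixth.
Bb→G = 9 semitones, exactly the major sixth.

major sixth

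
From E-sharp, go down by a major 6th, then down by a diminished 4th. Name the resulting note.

D##

A major sixth down from E# is G# (letter G, 9 semitones down).
A diminished fourth down from G# is D## (letter D, 4 semitones down).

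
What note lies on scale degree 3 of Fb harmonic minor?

Abb

The Fb harmonic minor scale runs Fb Gb Abb Bbb Cb Dbb Eb.
Degree 3 is Abb.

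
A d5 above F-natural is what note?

Cb

F up a perfect fifth is C, so the target letter is C.
From F, a diminished fifth is 6 semitones up: Cb.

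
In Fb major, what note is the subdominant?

Bbb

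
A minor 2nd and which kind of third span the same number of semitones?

A minor second spans 1 semitone.
A third spanning 1 semitone is doubly diminished (the major third is 4).

doubly diminished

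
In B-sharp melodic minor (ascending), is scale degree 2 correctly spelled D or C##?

C##

Each scale degree takes a distinct letter name. Degree 2 of a scale on B must use the letter C.
C## and D are enharmonically the same pitch, but only C## uses the letter C, so it is the correct spelling here.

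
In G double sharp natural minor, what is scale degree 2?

A##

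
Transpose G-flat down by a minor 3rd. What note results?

Eb

A third below G lands on the letter E.
A minor third spans 3 semitones, so Gb moves to pitch class 3. On the letter E that is Eb.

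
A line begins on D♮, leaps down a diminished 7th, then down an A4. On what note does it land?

B

A diminished seventh down from D is E# (letter E, 9 semitones down).
An augmented fourth down from E# is B (letter B, 6 semitones down).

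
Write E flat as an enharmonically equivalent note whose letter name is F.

Plain F sits 2 semitones above Eb, so on the letter F the same pitch needs a double flat: Fbb.

Fbb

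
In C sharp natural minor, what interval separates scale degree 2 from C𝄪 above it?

Scale degree 2 of C# natural minor is D#.
D# up to C##: letters D→C make it a seventh; 11 semitones makes it major.

major seventh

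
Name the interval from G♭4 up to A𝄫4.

Counting letters G–A gives a second.
Gb→Abb = 1 semitone, 1 narrower than the major second (2), so minor.

minor second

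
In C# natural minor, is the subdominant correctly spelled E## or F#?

F#

Each scale degree takes a distinct letter name. Degree 4 of a scale on C must use the letter F.
F# and E## are enharmonically the same pitch, but only F# uses the letter F, so it is the correct spelling here.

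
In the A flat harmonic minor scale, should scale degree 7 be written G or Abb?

G

Each scale degree takes a distinct letter name. Degree 7 of a scale on A must use the letter G.
G and Abb are enharmonically the same pitch, but only G uses the letter G, so it is the correct spelling here.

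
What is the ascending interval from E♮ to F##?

The letter names run E→F, a span of 1 letter step, so the interval is some kind of second.
E to F## is 3 semitones. A major second is 2, so 3 makes it augmented.

augmented second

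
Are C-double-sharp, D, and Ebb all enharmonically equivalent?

Yes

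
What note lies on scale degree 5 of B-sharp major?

F##

The B# major scale runs B# C## D## E# F## G## A##.
Degree 5 is F##.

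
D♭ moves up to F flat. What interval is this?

The letter names run D→F, a span of 2 letter steps, so the interval is some kind of third.
Db to Fb is 3 semitones. A major third is 4, so 3 makes it minor.

minor third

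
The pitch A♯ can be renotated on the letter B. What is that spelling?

Bb

A# is pitch class 10. The letter B alone is pitch class 11.
To reach pitch class 10 from B requires an offset of -1 semitone, i.e. flat: Bb.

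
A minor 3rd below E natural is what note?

C#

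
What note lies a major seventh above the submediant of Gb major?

D

The submediant of Gb major is Eb.
A major seventh (11 semitones) above Eb lands on the letter D, giving D.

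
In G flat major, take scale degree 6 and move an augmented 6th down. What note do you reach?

Scale degree 6 of Gb major is Eb.
An augmented sixth (10 semitones) below Eb lands on the letter G, giving Gbb.

Gbb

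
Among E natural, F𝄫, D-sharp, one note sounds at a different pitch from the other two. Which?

E

In 12-tone equal temperament, enharmonic equivalents share a pitch class. E is pitch class 4; Fbb is pitch class 3; D# is pitch class 3.
Fbb and D# share pitch class 3, while E is pitch class 4.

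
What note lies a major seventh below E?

F

A seventh below E lands on the letter F.
A major seventh spans 11 semitones, so E moves to pitch class 5. On the letter F that is F.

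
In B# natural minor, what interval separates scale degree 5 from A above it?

diminished third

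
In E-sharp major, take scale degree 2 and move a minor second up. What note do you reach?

G#

Scale degree 2 of E# major is F##.
A minor second (1 semitone) above F## lands on the letter G, giving G#.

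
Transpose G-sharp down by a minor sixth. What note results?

B#

G down a major sixth is Bb, so the target letter is B.
From G#, a minor sixth is 8 semitones down: B#.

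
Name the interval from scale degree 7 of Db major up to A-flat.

Scale degree 7 of Db major is C.
C up to Ab: letters C→A make it a sixth; 8 semitones makes it minor.

minor sixth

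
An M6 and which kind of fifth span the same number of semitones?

doubly augmented

A major sixth spans 9 semitones.
A fifth spanning 9 semitones is doubly augmented (the perfect fifth is 7).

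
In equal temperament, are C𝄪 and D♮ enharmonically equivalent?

C## = pitch class 2 and D = pitch class 2 — the same pitch class, so they are enharmonic equivalents.

Yes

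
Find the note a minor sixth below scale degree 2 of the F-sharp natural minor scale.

B#

Scale degree 2 of F# natural minor is G#.
A minor sixth (8 semitones) below G# lands on the letter B, giving B#.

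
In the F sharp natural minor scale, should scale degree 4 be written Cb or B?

Each scale degree takes a distinct letter name. Degree 4 of a scale on F must use the letter B.
B and Cb are enharmonically the same pitch, but only B uses the letter B, so it is the correct spelling here.

B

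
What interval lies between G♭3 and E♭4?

The letter names run G→E, a span of 5 letter steps, so the interval is some kind of sixth.
Gb to Eb is 9 semitones. A major sixth is 9, so 9 makes it major.

major sixth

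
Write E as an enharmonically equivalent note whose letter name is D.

D##

E is pitch class 4. The letter D alone is pitch class 2.
To reach pitch class 4 from D requires an offset of +2 semitones, i.e. double sharp: D##.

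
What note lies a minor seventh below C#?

D#

A seventh below C lands on the letter D.
A minor seventh spans 10 semitones, so C# moves to pitch class 3. On the letter D that is D#.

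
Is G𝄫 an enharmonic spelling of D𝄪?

No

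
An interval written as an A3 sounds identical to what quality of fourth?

perfect

An augmented third spans 5 semitones.
A fourth spanning 5 semitones is perfect (the perfect fourth is 5).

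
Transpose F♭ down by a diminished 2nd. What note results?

E

A second below F lands on the letter E.
A diminished second spans 0 semitones, so Fb moves to pitch class 4. On the letter E that is E.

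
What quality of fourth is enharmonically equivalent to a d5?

A diminished fifth spans 6 semitones.
A fourth spanning 6 semitones is augmented (the perfect fourth is 5).

augmented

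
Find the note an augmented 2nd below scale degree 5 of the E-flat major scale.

Scale degree 5 of Eb major is Bb.
An augmented second (3 semitones) below Bb lands on the letter A, giving Abb.

Abb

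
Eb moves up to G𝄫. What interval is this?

diminished third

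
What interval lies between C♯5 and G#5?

The letter names run C→G, a span of 4 letter steps, so the interval is some kind of fifth.
C# to G# is 7 semitones. A perfect fifth is 7, so 7 makes it perfect.

perfect fifth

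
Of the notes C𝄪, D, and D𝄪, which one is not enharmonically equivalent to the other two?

In 12-tone equal temperament, enharmonic equivalents share a pitch class. C## is pitch class 2; D is pitch class 2; D## is pitch class 4.
C## and D share pitch class 2, while D## is pitch class 4.

D##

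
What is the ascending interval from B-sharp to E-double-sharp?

augmented fourth

The letter names run B→E, a span of 3 letter steps, so the interval is some kind of fourth.
B# to E## is 6 semitones. A perfect fourth is 5, so 6 makes it augmented.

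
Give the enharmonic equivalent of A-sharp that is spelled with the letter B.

Plain B sits 1 semitone above A#, so on the letter B the same pitch needs a flat: Bb.

Bb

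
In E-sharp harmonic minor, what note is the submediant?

Degree 6 takes the letter 5 steps above E, which is C.
In harmonic minor, degree 6 sits 8 semitones above the tonic. E# + 8 semitones is pitch class 1, spelled on C as C#.

C#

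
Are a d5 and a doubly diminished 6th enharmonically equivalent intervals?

Yes

A diminished fifth spans 6 semitones; a doubly diminished sixth spans 6.
They are enharmonically equivalent.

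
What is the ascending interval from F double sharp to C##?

The letter names run F→C, a span of 4 letter steps, so the interval is some kind of fifth.
F## to C## is 7 semitones. A perfect fifth is 7, so 7 makes it perfect.

perfect fifth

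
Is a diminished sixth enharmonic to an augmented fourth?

No

A diminished sixth spans 7 semitones; an augmented fourth spans 6.
The spans differ, so they are not enharmonic equivalents.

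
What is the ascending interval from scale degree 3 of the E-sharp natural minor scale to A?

minor second

Scale degree 3 of E# natural minor is G#.
G# up to A: letters G→A make it a second; 1 semitone makes it minor.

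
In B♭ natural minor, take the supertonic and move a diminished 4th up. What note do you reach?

The supertonic of Bb natural minor is C.
A diminished fourth (4 semitones) above C lands on the letter F, giving Fb.

Fb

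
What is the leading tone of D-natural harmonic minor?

C#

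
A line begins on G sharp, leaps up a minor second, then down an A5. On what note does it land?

A minor second up from G# is A (letter A, 1 semitone up).
An augmented fifth down from A is Db (letter D, 8 semitones down).

Db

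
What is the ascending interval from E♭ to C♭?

minor sixth

Counting letters E–F–G–A–B–C gives a sixth.
Eb→Cb = 8 semitones, 1 narrower than the major sixth (9), so minor.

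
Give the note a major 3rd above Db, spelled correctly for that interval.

D up a major third is F#, so the target letter is F.
From Db, a major third is 4 semitones up: F.

F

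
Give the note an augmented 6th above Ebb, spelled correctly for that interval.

A sixth above E lands on the letter C.
An augmented sixth spans 10 semitones, so Ebb moves to pitch class 0. On the letter C that is C.

C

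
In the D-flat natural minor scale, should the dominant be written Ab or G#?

Ab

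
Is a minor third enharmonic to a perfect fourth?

No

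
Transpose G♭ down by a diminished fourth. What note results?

A fourth below G lands on the letter D.
A diminished fourth spans 4 semitones, so Gb moves to pitch class 2. On the letter D that is D.

D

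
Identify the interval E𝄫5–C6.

Counting letters E–F–G–A–B–C gives a sixth.
Ebb→C = 10 semitones, 1 wider than the major sixth (9), so augmented.

augmented sixth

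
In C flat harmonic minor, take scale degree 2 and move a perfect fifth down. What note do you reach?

Gb

Scale degree 2 of Cb harmonic minor is Db.
A perfect fifth (7 semitones) below Db lands on the letter G, giving Gb.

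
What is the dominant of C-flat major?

Gb

The Cb major scale runs Cb Db Eb Fb Gb Ab Bb.
Degree 5 is Gb.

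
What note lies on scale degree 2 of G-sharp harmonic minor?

A#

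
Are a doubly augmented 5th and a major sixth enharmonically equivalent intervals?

Yes

A doubly augmented fifth spans 9 semitones; a major sixth spans 9.
They are enharmonically equivalent.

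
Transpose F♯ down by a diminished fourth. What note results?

C##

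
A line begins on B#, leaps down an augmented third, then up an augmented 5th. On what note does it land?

An augmented third down from B# is G (letter G, 5 semitones down).
An augmented fifth up from G is D# (letter D, 8 semitones up).

D#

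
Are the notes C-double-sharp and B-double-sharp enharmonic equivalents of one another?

No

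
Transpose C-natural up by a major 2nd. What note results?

A second above C lands on the letter D.
A major second spans 2 semitones, so C moves to pitch class 2. On the letter D that is D.

D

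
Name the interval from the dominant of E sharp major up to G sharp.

The dominant of E# major is B#.
B# up to G#: letters B→G make it a sixth; 8 semitones makes it minor.

minor sixth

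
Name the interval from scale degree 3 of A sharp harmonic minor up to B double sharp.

Scale degree 3 of A# harmonic minor is C#.
C# up to B##: letters C→B make it a seventh; 12 semitones makes it augmented.

augmented seventh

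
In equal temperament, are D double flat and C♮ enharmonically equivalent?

Yes

Dbb is pitch class 0; C is pitch class 0.
All spellings map to pitch class 0, so they are enharmonically equivalent.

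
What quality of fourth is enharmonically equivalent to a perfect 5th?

A perfect fifth spans 7 semitones.
A fourth spanning 7 semitones is doubly augmented (the perfect fourth is 5).

doubly augmented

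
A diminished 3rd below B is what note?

A third below B lands on the letter G.
A diminished third spans 2 semitones, so B moves to pitch class 9. On the letter G that is G##.

G##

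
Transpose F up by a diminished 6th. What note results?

Dbb

A sixth above F lands on the letter D.
A diminished sixth spans 7 semitones, so F moves to pitch class 0. On the letter D that is Dbb.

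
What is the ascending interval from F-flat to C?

Counting letters F–G–A–B–C gives a fifth.
Fb→C = 8 semitones, 1 wider than the perfect fifth (7), so augmented.

augmented fifth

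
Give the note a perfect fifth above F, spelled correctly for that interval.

C

F up a perfect fifth is C, so the target letter is C.
From F, a perfect fifth is 7 semitones up: C.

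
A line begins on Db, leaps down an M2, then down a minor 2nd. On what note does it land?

Bb

A major second down from Db is Cb (letter C, 2 semitones down).
A minor second down from Cb is Bb (letter B, 1 semitone down).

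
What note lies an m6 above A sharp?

A up a major sixth is F#, so the target letter is F.
From A#, a minor sixth is 8 semitones up: F#.

F#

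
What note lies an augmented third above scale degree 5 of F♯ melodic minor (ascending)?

E##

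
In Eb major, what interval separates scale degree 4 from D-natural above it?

augmented fourth

Scale degree 4 of Eb major is Ab.
Ab up to D: letters A→D make it a fourth; 6 semitones makes it augmented.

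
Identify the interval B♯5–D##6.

major third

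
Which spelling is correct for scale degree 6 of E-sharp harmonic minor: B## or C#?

C#

Each scale degree takes a distinct letter name. Degree 6 of a scale on E must use the letter C.
C# and B## are enharmonically the same pitch, but only C# uses the letter C, so it is the correct spelling here.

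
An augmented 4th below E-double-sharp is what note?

B#

E down a perfect fourth is B, so the target letter is B.
From E##, an augmented fourth is 6 semitones down: B#.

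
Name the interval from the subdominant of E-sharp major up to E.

The subdominant of E# major is A#.
A# up to E: letters A→E make it a fifth; 6 semitones makes it diminished.

diminished fifth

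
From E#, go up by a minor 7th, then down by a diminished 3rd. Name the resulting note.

A minor seventh up from E# is D# (letter D, 10 semitones up).
A diminished third down from D# is B## (letter B, 2 semitones down).

B##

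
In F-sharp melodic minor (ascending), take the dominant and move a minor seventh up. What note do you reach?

B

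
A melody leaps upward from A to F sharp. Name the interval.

major sixth

Counting letters A–B–C–D–E–F gives a sixth.
A→F# = 9 semitones, exactly the major sixth.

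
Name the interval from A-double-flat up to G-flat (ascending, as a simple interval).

major seventh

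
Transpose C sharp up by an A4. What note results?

A fourth above C lands on the letter F.
An augmented fourth spans 6 semitones, so C# moves to pitch class 7. On the letter F that is F##.

F##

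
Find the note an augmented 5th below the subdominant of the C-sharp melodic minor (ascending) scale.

The subdominant of C# melodic minor (ascending) is F#.
An augmented fifth (8 semitones) below F# lands on the letter B, giving Bb.

Bb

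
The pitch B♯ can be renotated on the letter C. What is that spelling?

C

B# is pitch class 0. The letter C alone is pitch class 0.
Pitch class 0 on C needs no accidental: C.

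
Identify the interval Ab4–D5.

augmented fourth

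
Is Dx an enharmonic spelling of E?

Yes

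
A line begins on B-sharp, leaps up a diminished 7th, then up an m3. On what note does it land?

C

A diminished seventh up from B# is A (letter A, 9 semitones up).
A minor third up from A is C (letter C, 3 semitones up).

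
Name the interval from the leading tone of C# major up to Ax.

major seventh

The leading tone of C# major is B#.
B# up to A##: letters B→A make it a seventh; 11 semitones makes it major.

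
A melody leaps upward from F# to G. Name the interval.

minor second

Counting letters F–G gives a second.
F#→G = 1 semitone, 1 narrower than the major second (2), so minor.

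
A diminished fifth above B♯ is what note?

B up a perfect fifth is F#, so the target letter is F.
From B#, a diminished fifth is 6 semitones up: F#.

F#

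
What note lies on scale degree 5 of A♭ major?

The Ab major scale runs Ab Bb C Db Eb F G.
Degree 5 is Eb.

Eb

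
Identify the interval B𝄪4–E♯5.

The letter names run B→E, a span of 3 letter steps, so the interval is some kind of fourth.
B## to E# is 4 semitones. A perfect fourth is 5, so 4 makes it diminished.

diminished fourth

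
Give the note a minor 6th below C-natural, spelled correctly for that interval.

A sixth below C lands on the letter E.
A minor sixth spans 8 semitones, so C moves to pitch class 4. On the letter E that is E.

E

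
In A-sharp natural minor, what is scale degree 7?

G#

The A# natural minor scale runs A# B# C# D# E# F# G#.
Degree 7 is G#.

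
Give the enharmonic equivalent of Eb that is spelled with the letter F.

Fbb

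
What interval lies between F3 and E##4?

doubly augmented seventh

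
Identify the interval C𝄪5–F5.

Counting letters C–D–E–F gives a fourth.
C##→F = 3 semitones, 2 narrower than the perfect fourth (5), so doubly diminished.

doubly diminished fourth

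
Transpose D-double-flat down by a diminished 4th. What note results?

Ab

D down a perfect fourth is A, so the target letter is A.
From Dbb, a diminished fourth is 4 semitones down: Ab.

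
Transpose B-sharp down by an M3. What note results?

G#

B down a major third is G, so the target letter is G.
From B#, a major third is 4 semitones down: G#.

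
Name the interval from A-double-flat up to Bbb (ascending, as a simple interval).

major second

The letter names run A→B, a span of 1 letter step, so the interval is some kind of second.
Abb to Bbb is 2 semitones. A major second is 2, so 2 makes it major.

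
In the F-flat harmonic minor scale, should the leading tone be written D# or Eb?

Eb

Each scale degree takes a distinct letter name. Degree 7 of a scale on F must use the letter E.
Eb and D# are enharmonically the same pitch, but only Eb uses the letter E, so it is the correct spelling here.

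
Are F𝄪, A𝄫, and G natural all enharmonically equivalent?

Yes

F## = pitch class 7 and Abb = pitch class 7 and G = pitch class 7 — the same pitch class, so they are enharmonic equivalents.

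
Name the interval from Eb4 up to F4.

Counting letters E–F gives a second.
Eb→F = 2 semitones, exactly the major second.

major second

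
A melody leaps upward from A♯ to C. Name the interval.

Counting letters A–B–C gives a third.
A#→C = 2 semitones, 2 narrower than the major third (4), so diminished.

diminished third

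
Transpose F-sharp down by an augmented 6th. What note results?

A sixth below F lands on the letter A.
An augmented sixth spans 10 semitones, so F# moves to pitch class 8. On the letter A that is Ab.

Ab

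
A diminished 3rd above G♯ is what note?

Bb

G up a major third is B, so the target letter is B.
From G#, a diminished third is 2 semitones up: Bb.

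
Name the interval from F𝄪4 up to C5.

doubly diminished fifth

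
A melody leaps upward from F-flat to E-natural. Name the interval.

augmented seventh

Counting letters F–G–A–B–C–D–E gives a seventh.
Fb→E = 12 semitones, 1 wider than the major seventh (11), so augmented.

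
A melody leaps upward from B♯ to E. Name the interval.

Counting letters B–C–D–E gives a fourth.
B#→E = 4 semitones, 1 narrower than the perfect fourth (5), so diminished.

diminished fourth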